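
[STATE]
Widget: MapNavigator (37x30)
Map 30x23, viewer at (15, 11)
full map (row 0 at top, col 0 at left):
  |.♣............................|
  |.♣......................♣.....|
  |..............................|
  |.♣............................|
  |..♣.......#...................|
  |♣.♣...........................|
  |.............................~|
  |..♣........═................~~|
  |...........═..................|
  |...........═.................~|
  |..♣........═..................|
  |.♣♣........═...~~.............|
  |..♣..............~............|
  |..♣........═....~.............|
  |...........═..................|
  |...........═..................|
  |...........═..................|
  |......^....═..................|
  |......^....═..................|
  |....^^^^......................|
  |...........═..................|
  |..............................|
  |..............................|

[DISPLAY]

                                     
                                     
                                     
                                     
   .♣............................    
   .♣......................♣.....    
   ..............................    
   .♣............................    
   ..♣.......#...................    
   ♣.♣...........................    
   .............................~    
   ..♣........═................~~    
   ...........═..................    
   ...........═.................~    
   ..♣........═..................    
   .♣♣........═...@~.............    
   ..♣..............~............    
   ..♣........═....~.............    
   ...........═..................    
   ...........═..................    
   ...........═..................    
   ......^....═..................    
   ......^....═..................    
   ....^^^^......................    
   ...........═..................    
   ..............................    
   ..............................    
                                     
                                     
                                     


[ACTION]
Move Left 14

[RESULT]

                                     
                                     
                                     
                                     
                 .♣..................
                 .♣..................
                 ....................
                 .♣..................
                 ..♣.......#.........
                 ♣.♣.................
                 ....................
                 ..♣........═........
                 ...........═........
                 ...........═........
                 ..♣........═........
                 .@♣........═...~~...
                 ..♣..............~..
                 ..♣........═....~...
                 ...........═........
                 ...........═........
                 ...........═........
                 ......^....═........
                 ......^....═........
                 ....^^^^............
                 ...........═........
                 ....................
                 ....................
                                     
                                     
                                     


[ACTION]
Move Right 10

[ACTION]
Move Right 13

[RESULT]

                                     
                                     
                                     
                                     
........................             
..................♣.....             
........................             
........................             
....#...................             
........................             
.......................~             
.....═................~~             
.....═..................             
.....═.................~             
.....═..................             
.....═...~~.......@.....             
...........~............             
.....═....~.............             
.....═..................             
.....═..................             
.....═..................             
^....═..................             
^....═..................             
^^......................             
.....═..................             
........................             
........................             
                                     
                                     
                                     


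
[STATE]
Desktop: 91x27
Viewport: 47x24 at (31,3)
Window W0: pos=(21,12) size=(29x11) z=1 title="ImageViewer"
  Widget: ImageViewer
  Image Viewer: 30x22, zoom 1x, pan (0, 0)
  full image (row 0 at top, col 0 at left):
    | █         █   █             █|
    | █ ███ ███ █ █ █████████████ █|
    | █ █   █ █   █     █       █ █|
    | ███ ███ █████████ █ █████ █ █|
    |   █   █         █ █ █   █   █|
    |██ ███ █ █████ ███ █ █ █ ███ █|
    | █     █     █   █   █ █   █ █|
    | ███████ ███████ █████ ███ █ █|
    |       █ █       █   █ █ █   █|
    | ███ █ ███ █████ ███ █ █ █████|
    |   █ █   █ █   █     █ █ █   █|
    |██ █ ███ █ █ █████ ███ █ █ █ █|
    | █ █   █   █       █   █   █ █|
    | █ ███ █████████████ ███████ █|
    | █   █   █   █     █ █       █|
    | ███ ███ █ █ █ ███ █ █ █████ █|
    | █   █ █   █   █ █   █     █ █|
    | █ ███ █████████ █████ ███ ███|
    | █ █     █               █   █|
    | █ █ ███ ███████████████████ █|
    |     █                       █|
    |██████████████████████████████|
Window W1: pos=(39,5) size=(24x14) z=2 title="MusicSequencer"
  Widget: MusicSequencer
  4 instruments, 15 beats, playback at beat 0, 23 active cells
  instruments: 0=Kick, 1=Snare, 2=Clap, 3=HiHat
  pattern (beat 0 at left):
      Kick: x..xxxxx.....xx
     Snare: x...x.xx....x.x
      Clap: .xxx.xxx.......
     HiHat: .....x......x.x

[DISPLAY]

                                               
                                               
        ┏━━━━━━━━━━━━━━━━━━━━━━┓               
        ┃ MusicSequencer       ┃               
        ┠──────────────────────┨               
        ┃      ▼12345678901234 ┃               
        ┃  Kick█··█████·····██ ┃               
        ┃ Snare█···█·██····█·█ ┃               
        ┃  Clap·███·███······· ┃               
━━━━━━━━┃ HiHat·····█······█·█ ┃               
wer     ┃                      ┃               
────────┃                      ┃               
  █   █ ┃                      ┃               
█ █ █ ██┃                      ┃               
█   █   ┃                      ┃               
████████┗━━━━━━━━━━━━━━━━━━━━━━┛               
        █ █ █   █ ┃                            
█████ ███ █ █ █ ██┃                            
    █   █   █ █   ┃                            
━━━━━━━━━━━━━━━━━━┛                            
                                               
                                               
                                               
                                               


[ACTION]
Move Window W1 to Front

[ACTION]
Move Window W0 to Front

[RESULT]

                                               
                                               
        ┏━━━━━━━━━━━━━━━━━━━━━━┓               
        ┃ MusicSequencer       ┃               
        ┠──────────────────────┨               
        ┃      ▼12345678901234 ┃               
        ┃  Kick█··█████·····██ ┃               
        ┃ Snare█···█·██····█·█ ┃               
        ┃  Clap·███·███······· ┃               
━━━━━━━━━━━━━━━━━━┓·█······█·█ ┃               
wer               ┃            ┃               
──────────────────┨            ┃               
  █   █           ┃            ┃               
█ █ █ ████████████┃            ┃               
█   █     █       ┃            ┃               
█████████ █ █████ ┃━━━━━━━━━━━━┛               
        █ █ █   █ ┃                            
█████ ███ █ █ █ ██┃                            
    █   █   █ █   ┃                            
━━━━━━━━━━━━━━━━━━┛                            
                                               
                                               
                                               
                                               


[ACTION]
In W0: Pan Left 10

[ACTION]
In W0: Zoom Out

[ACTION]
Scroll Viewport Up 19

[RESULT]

                                               
                                               
                                               
                                               
                                               
        ┏━━━━━━━━━━━━━━━━━━━━━━┓               
        ┃ MusicSequencer       ┃               
        ┠──────────────────────┨               
        ┃      ▼12345678901234 ┃               
        ┃  Kick█··█████·····██ ┃               
        ┃ Snare█···█·██····█·█ ┃               
        ┃  Clap·███·███······· ┃               
━━━━━━━━━━━━━━━━━━┓·█······█·█ ┃               
wer               ┃            ┃               
──────────────────┨            ┃               
  █   █           ┃            ┃               
█ █ █ ████████████┃            ┃               
█   █     █       ┃            ┃               
█████████ █ █████ ┃━━━━━━━━━━━━┛               
        █ █ █   █ ┃                            
█████ ███ █ █ █ ██┃                            
    █   █   █ █   ┃                            
━━━━━━━━━━━━━━━━━━┛                            
                                               


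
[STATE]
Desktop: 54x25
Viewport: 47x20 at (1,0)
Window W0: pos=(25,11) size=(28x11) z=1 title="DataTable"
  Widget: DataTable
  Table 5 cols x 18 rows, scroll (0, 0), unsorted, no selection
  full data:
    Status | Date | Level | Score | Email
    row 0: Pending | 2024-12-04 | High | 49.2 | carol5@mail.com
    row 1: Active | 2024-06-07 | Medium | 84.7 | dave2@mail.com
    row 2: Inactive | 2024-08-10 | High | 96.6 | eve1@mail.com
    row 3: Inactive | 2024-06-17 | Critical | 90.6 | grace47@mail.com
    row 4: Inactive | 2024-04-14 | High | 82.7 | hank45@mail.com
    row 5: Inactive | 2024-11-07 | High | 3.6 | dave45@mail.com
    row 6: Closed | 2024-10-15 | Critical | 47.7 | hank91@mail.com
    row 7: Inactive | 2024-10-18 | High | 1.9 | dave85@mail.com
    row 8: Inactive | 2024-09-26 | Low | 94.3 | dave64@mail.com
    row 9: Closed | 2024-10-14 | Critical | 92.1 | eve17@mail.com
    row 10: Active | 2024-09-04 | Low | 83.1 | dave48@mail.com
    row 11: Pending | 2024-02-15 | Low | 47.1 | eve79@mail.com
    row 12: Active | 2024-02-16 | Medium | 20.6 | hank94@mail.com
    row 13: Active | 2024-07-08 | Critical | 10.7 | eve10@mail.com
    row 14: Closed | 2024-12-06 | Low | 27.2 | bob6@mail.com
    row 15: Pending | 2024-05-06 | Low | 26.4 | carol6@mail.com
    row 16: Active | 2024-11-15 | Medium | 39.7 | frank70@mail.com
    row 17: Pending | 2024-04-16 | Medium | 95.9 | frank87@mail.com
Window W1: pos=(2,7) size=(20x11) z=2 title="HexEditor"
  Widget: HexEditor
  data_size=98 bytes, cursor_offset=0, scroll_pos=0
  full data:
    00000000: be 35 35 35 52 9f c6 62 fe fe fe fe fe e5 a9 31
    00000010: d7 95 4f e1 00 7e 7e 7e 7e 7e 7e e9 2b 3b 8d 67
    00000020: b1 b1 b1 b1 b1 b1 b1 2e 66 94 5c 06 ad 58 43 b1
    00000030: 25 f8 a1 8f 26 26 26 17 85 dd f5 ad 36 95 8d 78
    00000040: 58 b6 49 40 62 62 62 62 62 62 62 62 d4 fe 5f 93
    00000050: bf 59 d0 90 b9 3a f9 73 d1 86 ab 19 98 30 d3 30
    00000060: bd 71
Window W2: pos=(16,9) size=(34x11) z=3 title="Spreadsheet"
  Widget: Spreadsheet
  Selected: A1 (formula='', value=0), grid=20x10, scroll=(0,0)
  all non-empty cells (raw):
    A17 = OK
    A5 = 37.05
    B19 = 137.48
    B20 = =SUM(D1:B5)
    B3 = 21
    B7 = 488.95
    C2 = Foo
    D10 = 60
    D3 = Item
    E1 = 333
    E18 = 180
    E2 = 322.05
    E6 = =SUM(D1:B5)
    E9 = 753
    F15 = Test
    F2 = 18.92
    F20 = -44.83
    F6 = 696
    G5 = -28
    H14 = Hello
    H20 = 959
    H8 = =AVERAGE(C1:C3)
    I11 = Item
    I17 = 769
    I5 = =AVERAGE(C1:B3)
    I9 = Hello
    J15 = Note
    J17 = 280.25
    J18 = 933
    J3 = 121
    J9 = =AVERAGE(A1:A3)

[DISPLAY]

                                               
                                               
                                               
                                               
                                               
                                               
                                               
 ┏━━━━━━━━━━━━━━━━━━┓                          
 ┃ HexEditor        ┃                          
 ┠─────────────┏━━━━━━━━━━━━━━━━━━━━━━━━━━━━━━━
 ┃00000000  BE ┃ Spreadsheet                   
 ┃00000010  d7 ┠───────────────────────────────
 ┃00000020  b1 ┃A1:                            
 ┃00000030  25 ┃       A       B       C       
 ┃00000040  58 ┃-------------------------------
 ┃00000050  bf ┃  1      [0]       0       0   
 ┃00000060  bd ┃  2        0       0Foo        
 ┗━━━━━━━━━━━━━┃  3        0      21       0Ite
               ┃  4        0       0       0   
               ┗━━━━━━━━━━━━━━━━━━━━━━━━━━━━━━━


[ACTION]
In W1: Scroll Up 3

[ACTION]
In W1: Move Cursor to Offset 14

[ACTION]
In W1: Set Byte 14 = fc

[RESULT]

                                               
                                               
                                               
                                               
                                               
                                               
                                               
 ┏━━━━━━━━━━━━━━━━━━┓                          
 ┃ HexEditor        ┃                          
 ┠─────────────┏━━━━━━━━━━━━━━━━━━━━━━━━━━━━━━━
 ┃00000000  be ┃ Spreadsheet                   
 ┃00000010  d7 ┠───────────────────────────────
 ┃00000020  b1 ┃A1:                            
 ┃00000030  25 ┃       A       B       C       
 ┃00000040  58 ┃-------------------------------
 ┃00000050  bf ┃  1      [0]       0       0   
 ┃00000060  bd ┃  2        0       0Foo        
 ┗━━━━━━━━━━━━━┃  3        0      21       0Ite
               ┃  4        0       0       0   
               ┗━━━━━━━━━━━━━━━━━━━━━━━━━━━━━━━


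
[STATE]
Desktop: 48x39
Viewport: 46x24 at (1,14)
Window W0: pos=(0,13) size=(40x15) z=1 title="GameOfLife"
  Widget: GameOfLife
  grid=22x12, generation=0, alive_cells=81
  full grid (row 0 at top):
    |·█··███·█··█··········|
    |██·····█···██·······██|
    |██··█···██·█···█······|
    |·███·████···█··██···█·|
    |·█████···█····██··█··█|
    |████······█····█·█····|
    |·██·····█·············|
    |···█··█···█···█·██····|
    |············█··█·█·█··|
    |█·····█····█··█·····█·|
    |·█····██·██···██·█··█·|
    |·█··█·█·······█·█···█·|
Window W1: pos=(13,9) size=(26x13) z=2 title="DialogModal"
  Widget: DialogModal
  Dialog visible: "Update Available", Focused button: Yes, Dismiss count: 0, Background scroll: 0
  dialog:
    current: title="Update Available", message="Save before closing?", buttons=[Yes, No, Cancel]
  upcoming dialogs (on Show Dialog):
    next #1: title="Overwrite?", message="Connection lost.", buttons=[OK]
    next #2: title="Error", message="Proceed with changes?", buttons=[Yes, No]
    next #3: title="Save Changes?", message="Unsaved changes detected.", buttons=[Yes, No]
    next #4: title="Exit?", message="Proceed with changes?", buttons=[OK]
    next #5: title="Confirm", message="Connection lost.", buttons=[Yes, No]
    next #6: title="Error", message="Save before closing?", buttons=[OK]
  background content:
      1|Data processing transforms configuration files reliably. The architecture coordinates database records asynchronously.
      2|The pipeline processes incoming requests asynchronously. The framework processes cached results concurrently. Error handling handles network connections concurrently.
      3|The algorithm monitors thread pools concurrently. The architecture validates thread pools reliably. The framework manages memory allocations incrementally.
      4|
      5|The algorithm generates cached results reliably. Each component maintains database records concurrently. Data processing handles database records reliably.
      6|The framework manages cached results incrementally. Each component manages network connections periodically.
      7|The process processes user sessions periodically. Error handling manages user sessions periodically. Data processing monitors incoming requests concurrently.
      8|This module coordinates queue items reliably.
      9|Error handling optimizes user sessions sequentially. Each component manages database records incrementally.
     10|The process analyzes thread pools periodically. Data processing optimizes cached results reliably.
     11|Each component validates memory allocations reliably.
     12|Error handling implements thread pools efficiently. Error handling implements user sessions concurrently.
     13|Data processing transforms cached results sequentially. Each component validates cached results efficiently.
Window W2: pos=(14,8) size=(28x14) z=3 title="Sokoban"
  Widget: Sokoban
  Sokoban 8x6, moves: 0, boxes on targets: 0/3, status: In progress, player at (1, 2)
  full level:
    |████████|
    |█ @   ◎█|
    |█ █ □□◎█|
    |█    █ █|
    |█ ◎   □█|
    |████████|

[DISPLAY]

 GameOfLife ┃┃█    █ █                  ┃     
────────────┃┃█ ◎   □█                  ┃     
Gen: 0      ┃┃████████                  ┃     
██·····█···█┃┃Moves: 0  0/3             ┃     
██··█···██·█┃┃                          ┃     
·███·████···┃┃                          ┃     
·█████···█··┃┃                          ┃     
████······█·┗┗━━━━━━━━━━━━━━━━━━━━━━━━━━┛     
·██·····█·············                ┃       
···█··█···█···█·██····                ┃       
············█··█·█·█··                ┃       
█·····█····█··█·····█·                ┃       
·█····██·██···██·█··█·                ┃       
━━━━━━━━━━━━━━━━━━━━━━━━━━━━━━━━━━━━━━┛       
                                              
                                              
                                              
                                              
                                              
                                              
                                              
                                              
                                              
                                              


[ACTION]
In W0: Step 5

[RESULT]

 GameOfLife ┃┃█    █ █                  ┃     
────────────┃┃█ ◎   □█                  ┃     
Gen: 5      ┃┃████████                  ┃     
····█·███···┃┃Moves: 0  0/3             ┃     
····█···██·█┃┃                          ┃     
········██·█┃┃                          ┃     
········█··█┃┃                          ┃     
········███·┗┗━━━━━━━━━━━━━━━━━━━━━━━━━━┛     
········██·······█····                ┃       
··········█···········                ┃       
············█·········                ┃       
········█·█·█·········                ┃       
········█··█·██·······                ┃       
━━━━━━━━━━━━━━━━━━━━━━━━━━━━━━━━━━━━━━┛       
                                              
                                              
                                              
                                              
                                              
                                              
                                              
                                              
                                              
                                              


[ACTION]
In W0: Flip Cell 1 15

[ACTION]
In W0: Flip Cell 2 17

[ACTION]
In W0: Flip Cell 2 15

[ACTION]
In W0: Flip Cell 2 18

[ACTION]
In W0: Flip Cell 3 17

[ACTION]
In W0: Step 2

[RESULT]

 GameOfLife ┃┃█    █ █                  ┃     
────────────┃┃█ ◎   □█                  ┃     
Gen: 7      ┃┃████████                  ┃     
····█·██···█┃┃Moves: 0  0/3             ┃     
····████··█·┃┃                          ┃     
······█···█·┃┃                          ┃     
······███·█·┃┃                          ┃     
·······██··█┗┗━━━━━━━━━━━━━━━━━━━━━━━━━━┛     
········██············                ┃       
········██············                ┃       
········███···········                ┃       
·········██···········                ┃       
········███··█········                ┃       
━━━━━━━━━━━━━━━━━━━━━━━━━━━━━━━━━━━━━━┛       
                                              
                                              
                                              
                                              
                                              
                                              
                                              
                                              
                                              
                                              


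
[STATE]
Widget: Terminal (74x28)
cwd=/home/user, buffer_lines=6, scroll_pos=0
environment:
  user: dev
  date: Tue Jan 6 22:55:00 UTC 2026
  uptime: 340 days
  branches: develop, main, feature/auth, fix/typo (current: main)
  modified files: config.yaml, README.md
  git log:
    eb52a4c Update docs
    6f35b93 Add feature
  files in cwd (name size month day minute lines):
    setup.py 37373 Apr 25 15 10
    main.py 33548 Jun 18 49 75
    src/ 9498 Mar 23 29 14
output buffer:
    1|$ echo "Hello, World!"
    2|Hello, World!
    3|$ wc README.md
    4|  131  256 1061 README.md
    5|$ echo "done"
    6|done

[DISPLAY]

$ echo "Hello, World!"                                                    
Hello, World!                                                             
$ wc README.md                                                            
  131  256 1061 README.md                                                 
$ echo "done"                                                             
done                                                                      
$ █                                                                       
                                                                          
                                                                          
                                                                          
                                                                          
                                                                          
                                                                          
                                                                          
                                                                          
                                                                          
                                                                          
                                                                          
                                                                          
                                                                          
                                                                          
                                                                          
                                                                          
                                                                          
                                                                          
                                                                          
                                                                          
                                                                          


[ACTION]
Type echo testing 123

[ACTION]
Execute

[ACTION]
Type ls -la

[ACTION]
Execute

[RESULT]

$ echo "Hello, World!"                                                    
Hello, World!                                                             
$ wc README.md                                                            
  131  256 1061 README.md                                                 
$ echo "done"                                                             
done                                                                      
$ echo testing 123                                                        
testing 123                                                               
$ ls -la                                                                  
-rw-r--r--  1 dev group    37373 Apr 25 10:15 setup.py                    
-rw-r--r--  1 dev group    33548 Jun 18 10:49 main.py                     
drwxr-xr-x  1 dev group     9498 Mar 23 10:29 src/                        
$ █                                                                       
                                                                          
                                                                          
                                                                          
                                                                          
                                                                          
                                                                          
                                                                          
                                                                          
                                                                          
                                                                          
                                                                          
                                                                          
                                                                          
                                                                          
                                                                          


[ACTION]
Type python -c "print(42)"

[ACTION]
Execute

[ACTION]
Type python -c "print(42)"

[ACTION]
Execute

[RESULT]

$ echo "Hello, World!"                                                    
Hello, World!                                                             
$ wc README.md                                                            
  131  256 1061 README.md                                                 
$ echo "done"                                                             
done                                                                      
$ echo testing 123                                                        
testing 123                                                               
$ ls -la                                                                  
-rw-r--r--  1 dev group    37373 Apr 25 10:15 setup.py                    
-rw-r--r--  1 dev group    33548 Jun 18 10:49 main.py                     
drwxr-xr-x  1 dev group     9498 Mar 23 10:29 src/                        
$ python -c "print(42)"                                                   
42                                                                        
$ python -c "print(42)"                                                   
42                                                                        
$ █                                                                       
                                                                          
                                                                          
                                                                          
                                                                          
                                                                          
                                                                          
                                                                          
                                                                          
                                                                          
                                                                          
                                                                          


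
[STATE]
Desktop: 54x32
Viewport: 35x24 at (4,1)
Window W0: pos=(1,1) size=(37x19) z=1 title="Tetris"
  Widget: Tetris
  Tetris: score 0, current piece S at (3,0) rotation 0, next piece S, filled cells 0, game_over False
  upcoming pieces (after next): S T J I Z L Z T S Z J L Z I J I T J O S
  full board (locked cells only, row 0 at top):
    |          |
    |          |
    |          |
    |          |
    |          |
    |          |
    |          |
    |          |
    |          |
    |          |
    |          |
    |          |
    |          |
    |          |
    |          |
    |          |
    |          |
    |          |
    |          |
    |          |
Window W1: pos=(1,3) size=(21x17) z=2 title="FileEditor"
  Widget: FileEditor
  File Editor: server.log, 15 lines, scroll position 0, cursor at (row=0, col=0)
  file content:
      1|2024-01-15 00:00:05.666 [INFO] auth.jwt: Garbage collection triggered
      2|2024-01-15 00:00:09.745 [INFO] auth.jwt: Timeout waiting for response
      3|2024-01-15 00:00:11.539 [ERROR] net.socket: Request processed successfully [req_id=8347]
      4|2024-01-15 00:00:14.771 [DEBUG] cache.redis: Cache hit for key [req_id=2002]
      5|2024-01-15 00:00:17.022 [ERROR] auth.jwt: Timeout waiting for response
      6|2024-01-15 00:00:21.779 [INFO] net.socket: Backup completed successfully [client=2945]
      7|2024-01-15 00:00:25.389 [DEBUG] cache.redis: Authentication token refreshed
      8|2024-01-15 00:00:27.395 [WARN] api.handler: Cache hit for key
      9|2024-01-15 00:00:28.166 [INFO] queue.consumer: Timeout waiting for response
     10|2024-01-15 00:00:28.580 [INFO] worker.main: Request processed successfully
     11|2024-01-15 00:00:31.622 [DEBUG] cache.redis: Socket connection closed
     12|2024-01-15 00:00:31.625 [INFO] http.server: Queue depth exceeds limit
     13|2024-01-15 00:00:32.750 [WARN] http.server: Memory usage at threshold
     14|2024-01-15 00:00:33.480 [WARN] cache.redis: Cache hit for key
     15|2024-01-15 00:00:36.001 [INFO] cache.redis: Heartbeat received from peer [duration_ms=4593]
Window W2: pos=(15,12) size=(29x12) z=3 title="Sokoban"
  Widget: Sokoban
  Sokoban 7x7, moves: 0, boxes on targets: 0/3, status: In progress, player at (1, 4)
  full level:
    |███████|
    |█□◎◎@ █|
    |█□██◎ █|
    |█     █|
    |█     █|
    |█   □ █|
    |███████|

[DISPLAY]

━━━━━━━━━━━━━━━━━━━━━━━━━━━━━━━━━┓ 
etris                            ┃ 
━━━━━━━━━━━━━━━━━┓───────────────┨ 
ileEditor        ┃               ┃ 
─────────────────┨               ┃ 
24-01-15 00:00:0▲┃               ┃ 
24-01-15 00:00:0█┃               ┃ 
24-01-15 00:00:1░┃               ┃ 
24-01-15 00:00:1░┃               ┃ 
24-01-15 00:00:1░┃               ┃ 
24-01-15 00:00:2░┃               ┃ 
24-01-15 00┏━━━━━━━━━━━━━━━━━━━━━━━
24-01-15 00┃ Sokoban               
24-01-15 00┠───────────────────────
24-01-15 00┃███████                
24-01-15 00┃█□◎◎@ █                
24-01-15 00┃█□██◎ █                
24-01-15 00┃█     █                
━━━━━━━━━━━┃█     █                
           ┃█   □ █                
           ┃███████                
           ┃Moves: 0  0/3          
           ┗━━━━━━━━━━━━━━━━━━━━━━━
                                   


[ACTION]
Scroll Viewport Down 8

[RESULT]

24-01-15 00:00:1░┃               ┃ 
24-01-15 00:00:1░┃               ┃ 
24-01-15 00:00:1░┃               ┃ 
24-01-15 00:00:2░┃               ┃ 
24-01-15 00┏━━━━━━━━━━━━━━━━━━━━━━━
24-01-15 00┃ Sokoban               
24-01-15 00┠───────────────────────
24-01-15 00┃███████                
24-01-15 00┃█□◎◎@ █                
24-01-15 00┃█□██◎ █                
24-01-15 00┃█     █                
━━━━━━━━━━━┃█     █                
           ┃█   □ █                
           ┃███████                
           ┃Moves: 0  0/3          
           ┗━━━━━━━━━━━━━━━━━━━━━━━
                                   
                                   
                                   
                                   
                                   
                                   
                                   
                                   


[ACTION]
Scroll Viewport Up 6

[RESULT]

etris                            ┃ 
━━━━━━━━━━━━━━━━━┓───────────────┨ 
ileEditor        ┃               ┃ 
─────────────────┨               ┃ 
24-01-15 00:00:0▲┃               ┃ 
24-01-15 00:00:0█┃               ┃ 
24-01-15 00:00:1░┃               ┃ 
24-01-15 00:00:1░┃               ┃ 
24-01-15 00:00:1░┃               ┃ 
24-01-15 00:00:2░┃               ┃ 
24-01-15 00┏━━━━━━━━━━━━━━━━━━━━━━━
24-01-15 00┃ Sokoban               
24-01-15 00┠───────────────────────
24-01-15 00┃███████                
24-01-15 00┃█□◎◎@ █                
24-01-15 00┃█□██◎ █                
24-01-15 00┃█     █                
━━━━━━━━━━━┃█     █                
           ┃█   □ █                
           ┃███████                
           ┃Moves: 0  0/3          
           ┗━━━━━━━━━━━━━━━━━━━━━━━
                                   
                                   


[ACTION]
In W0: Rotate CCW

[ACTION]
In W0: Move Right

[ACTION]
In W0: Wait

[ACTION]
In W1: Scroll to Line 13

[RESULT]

etris                            ┃ 
━━━━━━━━━━━━━━━━━┓───────────────┨ 
ileEditor        ┃               ┃ 
─────────────────┨               ┃ 
24-01-15 00:00:1▲┃               ┃ 
24-01-15 00:00:1░┃               ┃ 
24-01-15 00:00:1░┃               ┃ 
24-01-15 00:00:2░┃               ┃ 
24-01-15 00:00:2░┃               ┃ 
24-01-15 00:00:2░┃               ┃ 
24-01-15 00┏━━━━━━━━━━━━━━━━━━━━━━━
24-01-15 00┃ Sokoban               
24-01-15 00┠───────────────────────
24-01-15 00┃███████                
24-01-15 00┃█□◎◎@ █                
24-01-15 00┃█□██◎ █                
24-01-15 00┃█     █                
━━━━━━━━━━━┃█     █                
           ┃█   □ █                
           ┃███████                
           ┃Moves: 0  0/3          
           ┗━━━━━━━━━━━━━━━━━━━━━━━
                                   
                                   


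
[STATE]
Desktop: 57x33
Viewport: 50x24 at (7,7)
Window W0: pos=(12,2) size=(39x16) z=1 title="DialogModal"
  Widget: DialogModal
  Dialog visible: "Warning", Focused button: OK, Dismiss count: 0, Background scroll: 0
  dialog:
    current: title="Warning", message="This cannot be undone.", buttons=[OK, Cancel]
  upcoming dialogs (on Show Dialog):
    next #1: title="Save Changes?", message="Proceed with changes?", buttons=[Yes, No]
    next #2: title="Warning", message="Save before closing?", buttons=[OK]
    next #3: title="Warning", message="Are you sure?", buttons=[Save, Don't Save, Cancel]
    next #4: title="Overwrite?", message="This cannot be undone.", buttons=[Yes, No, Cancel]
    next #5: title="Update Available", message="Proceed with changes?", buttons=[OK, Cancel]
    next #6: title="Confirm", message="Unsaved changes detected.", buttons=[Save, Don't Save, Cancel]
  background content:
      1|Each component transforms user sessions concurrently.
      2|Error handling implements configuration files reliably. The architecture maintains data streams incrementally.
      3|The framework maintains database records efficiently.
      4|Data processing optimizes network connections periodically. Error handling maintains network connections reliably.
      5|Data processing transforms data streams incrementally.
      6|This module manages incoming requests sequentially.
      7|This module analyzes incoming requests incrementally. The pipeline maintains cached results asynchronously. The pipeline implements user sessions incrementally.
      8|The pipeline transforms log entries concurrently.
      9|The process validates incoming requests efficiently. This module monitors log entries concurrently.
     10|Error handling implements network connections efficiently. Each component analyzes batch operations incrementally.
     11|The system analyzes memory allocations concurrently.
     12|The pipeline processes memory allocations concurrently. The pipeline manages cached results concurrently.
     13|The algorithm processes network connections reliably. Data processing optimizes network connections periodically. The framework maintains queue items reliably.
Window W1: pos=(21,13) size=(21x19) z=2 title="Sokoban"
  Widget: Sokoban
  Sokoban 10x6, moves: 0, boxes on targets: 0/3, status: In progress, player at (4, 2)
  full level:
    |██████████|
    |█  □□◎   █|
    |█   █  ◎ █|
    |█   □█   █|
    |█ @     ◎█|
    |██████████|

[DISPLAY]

     ┃The framework maintains database reco┃      
     ┃Data ┌────────────────────────┐rk con┃      
     ┃Data │        Warning         │ strea┃      
     ┃This │ This cannot be undone. │quests┃      
     ┃This │     [OK]  Cancel       │equest┃      
     ┃The p└────────────────────────┘ries c┃      
     ┃The proc┏━━━━━━━━━━━━━━━━━━━┓g reques┃      
     ┃Error ha┃ Sokoban           ┃work con┃      
     ┃The syst┠───────────────────┨location┃      
     ┃The pipe┃██████████         ┃ allocat┃      
     ┗━━━━━━━━┃█  □□◎   █         ┃━━━━━━━━┛      
              ┃█   █  ◎ █         ┃               
              ┃█   □█   █         ┃               
              ┃█ @     ◎█         ┃               
              ┃██████████         ┃               
              ┃Moves: 0  0/3      ┃               
              ┃                   ┃               
              ┃                   ┃               
              ┃                   ┃               
              ┃                   ┃               
              ┃                   ┃               
              ┃                   ┃               
              ┃                   ┃               
              ┃                   ┃               


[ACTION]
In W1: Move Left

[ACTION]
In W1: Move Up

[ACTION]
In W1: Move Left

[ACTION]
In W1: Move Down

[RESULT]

     ┃The framework maintains database reco┃      
     ┃Data ┌────────────────────────┐rk con┃      
     ┃Data │        Warning         │ strea┃      
     ┃This │ This cannot be undone. │quests┃      
     ┃This │     [OK]  Cancel       │equest┃      
     ┃The p└────────────────────────┘ries c┃      
     ┃The proc┏━━━━━━━━━━━━━━━━━━━┓g reques┃      
     ┃Error ha┃ Sokoban           ┃work con┃      
     ┃The syst┠───────────────────┨location┃      
     ┃The pipe┃██████████         ┃ allocat┃      
     ┗━━━━━━━━┃█  □□◎   █         ┃━━━━━━━━┛      
              ┃█   █  ◎ █         ┃               
              ┃█   □█   █         ┃               
              ┃█@      ◎█         ┃               
              ┃██████████         ┃               
              ┃Moves: 3  0/3      ┃               
              ┃                   ┃               
              ┃                   ┃               
              ┃                   ┃               
              ┃                   ┃               
              ┃                   ┃               
              ┃                   ┃               
              ┃                   ┃               
              ┃                   ┃               
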